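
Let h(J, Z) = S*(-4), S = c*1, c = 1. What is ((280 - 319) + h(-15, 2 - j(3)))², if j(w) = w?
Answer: 1849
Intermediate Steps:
S = 1 (S = 1*1 = 1)
h(J, Z) = -4 (h(J, Z) = 1*(-4) = -4)
((280 - 319) + h(-15, 2 - j(3)))² = ((280 - 319) - 4)² = (-39 - 4)² = (-43)² = 1849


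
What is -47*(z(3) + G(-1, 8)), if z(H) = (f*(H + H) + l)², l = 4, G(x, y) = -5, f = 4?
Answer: -36613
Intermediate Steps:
z(H) = (4 + 8*H)² (z(H) = (4*(H + H) + 4)² = (4*(2*H) + 4)² = (8*H + 4)² = (4 + 8*H)²)
-47*(z(3) + G(-1, 8)) = -47*(16*(1 + 2*3)² - 5) = -47*(16*(1 + 6)² - 5) = -47*(16*7² - 5) = -47*(16*49 - 5) = -47*(784 - 5) = -47*779 = -36613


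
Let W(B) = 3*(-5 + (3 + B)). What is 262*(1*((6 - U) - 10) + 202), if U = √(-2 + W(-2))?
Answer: 51876 - 262*I*√14 ≈ 51876.0 - 980.31*I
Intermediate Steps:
W(B) = -6 + 3*B (W(B) = 3*(-2 + B) = -6 + 3*B)
U = I*√14 (U = √(-2 + (-6 + 3*(-2))) = √(-2 + (-6 - 6)) = √(-2 - 12) = √(-14) = I*√14 ≈ 3.7417*I)
262*(1*((6 - U) - 10) + 202) = 262*(1*((6 - I*√14) - 10) + 202) = 262*(1*(-4 - I*√14) + 202) = 262*((-4 - I*√14) + 202) = 262*(198 - I*√14) = 51876 - 262*I*√14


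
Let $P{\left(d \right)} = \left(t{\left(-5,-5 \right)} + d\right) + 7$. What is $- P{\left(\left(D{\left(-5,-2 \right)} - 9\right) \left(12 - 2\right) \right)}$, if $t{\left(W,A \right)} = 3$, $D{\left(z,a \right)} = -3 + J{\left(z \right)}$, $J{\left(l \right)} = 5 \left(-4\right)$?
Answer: $310$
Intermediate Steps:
$J{\left(l \right)} = -20$
$D{\left(z,a \right)} = -23$ ($D{\left(z,a \right)} = -3 - 20 = -23$)
$P{\left(d \right)} = 10 + d$ ($P{\left(d \right)} = \left(3 + d\right) + 7 = 10 + d$)
$- P{\left(\left(D{\left(-5,-2 \right)} - 9\right) \left(12 - 2\right) \right)} = - (10 + \left(-23 - 9\right) \left(12 - 2\right)) = - (10 + \left(-23 - 9\right) 10) = - (10 - 320) = \left(-1\right) \left(-310\right) = 310$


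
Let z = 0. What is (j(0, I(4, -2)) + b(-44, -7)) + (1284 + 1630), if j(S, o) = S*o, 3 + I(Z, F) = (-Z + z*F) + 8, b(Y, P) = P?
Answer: 2907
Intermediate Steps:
I(Z, F) = 5 - Z (I(Z, F) = -3 + ((-Z + 0*F) + 8) = -3 + ((-Z + 0) + 8) = -3 + (-Z + 8) = -3 + (8 - Z) = 5 - Z)
(j(0, I(4, -2)) + b(-44, -7)) + (1284 + 1630) = (0*(5 - 1*4) - 7) + (1284 + 1630) = (0*(5 - 4) - 7) + 2914 = (0*1 - 7) + 2914 = (0 - 7) + 2914 = -7 + 2914 = 2907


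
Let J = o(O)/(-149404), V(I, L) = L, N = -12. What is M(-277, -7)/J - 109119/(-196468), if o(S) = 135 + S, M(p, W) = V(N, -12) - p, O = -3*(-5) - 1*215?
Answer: 1555715987363/2554084 ≈ 6.0911e+5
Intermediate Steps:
O = -200 (O = 15 - 215 = -200)
M(p, W) = -12 - p
J = 65/149404 (J = (135 - 200)/(-149404) = -65*(-1/149404) = 65/149404 ≈ 0.00043506)
M(-277, -7)/J - 109119/(-196468) = (-12 - 1*(-277))/(65/149404) - 109119/(-196468) = (-12 + 277)*(149404/65) - 109119*(-1/196468) = 265*(149404/65) + 109119/196468 = 7918412/13 + 109119/196468 = 1555715987363/2554084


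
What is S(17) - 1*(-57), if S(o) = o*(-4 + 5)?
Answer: 74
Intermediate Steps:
S(o) = o (S(o) = o*1 = o)
S(17) - 1*(-57) = 17 - 1*(-57) = 17 + 57 = 74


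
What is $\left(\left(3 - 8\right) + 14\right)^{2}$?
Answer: $81$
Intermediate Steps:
$\left(\left(3 - 8\right) + 14\right)^{2} = \left(-5 + 14\right)^{2} = 9^{2} = 81$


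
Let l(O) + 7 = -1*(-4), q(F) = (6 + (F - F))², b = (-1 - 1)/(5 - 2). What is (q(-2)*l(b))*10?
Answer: -1080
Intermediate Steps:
b = -⅔ (b = -2/3 = -2*⅓ = -⅔ ≈ -0.66667)
q(F) = 36 (q(F) = (6 + 0)² = 6² = 36)
l(O) = -3 (l(O) = -7 - 1*(-4) = -7 + 4 = -3)
(q(-2)*l(b))*10 = (36*(-3))*10 = -108*10 = -1080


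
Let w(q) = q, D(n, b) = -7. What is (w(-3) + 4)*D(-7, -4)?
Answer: -7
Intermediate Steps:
(w(-3) + 4)*D(-7, -4) = (-3 + 4)*(-7) = 1*(-7) = -7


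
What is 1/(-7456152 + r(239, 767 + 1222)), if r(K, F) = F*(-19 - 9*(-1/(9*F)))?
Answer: -1/7493942 ≈ -1.3344e-7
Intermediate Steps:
r(K, F) = F*(-19 + 1/F) (r(K, F) = F*(-19 - (-1)/F) = F*(-19 + 1/F))
1/(-7456152 + r(239, 767 + 1222)) = 1/(-7456152 + (1 - 19*(767 + 1222))) = 1/(-7456152 + (1 - 19*1989)) = 1/(-7456152 + (1 - 37791)) = 1/(-7456152 - 37790) = 1/(-7493942) = -1/7493942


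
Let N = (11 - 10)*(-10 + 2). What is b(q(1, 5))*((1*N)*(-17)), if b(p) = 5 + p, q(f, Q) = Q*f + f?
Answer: 1496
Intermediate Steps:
q(f, Q) = f + Q*f
N = -8 (N = 1*(-8) = -8)
b(q(1, 5))*((1*N)*(-17)) = (5 + 1*(1 + 5))*((1*(-8))*(-17)) = (5 + 1*6)*(-8*(-17)) = (5 + 6)*136 = 11*136 = 1496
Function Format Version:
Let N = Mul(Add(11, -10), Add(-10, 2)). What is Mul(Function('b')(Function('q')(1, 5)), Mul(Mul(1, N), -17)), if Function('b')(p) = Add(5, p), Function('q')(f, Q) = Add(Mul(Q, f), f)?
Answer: 1496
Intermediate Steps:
Function('q')(f, Q) = Add(f, Mul(Q, f))
N = -8 (N = Mul(1, -8) = -8)
Mul(Function('b')(Function('q')(1, 5)), Mul(Mul(1, N), -17)) = Mul(Add(5, Mul(1, Add(1, 5))), Mul(Mul(1, -8), -17)) = Mul(Add(5, Mul(1, 6)), Mul(-8, -17)) = Mul(Add(5, 6), 136) = Mul(11, 136) = 1496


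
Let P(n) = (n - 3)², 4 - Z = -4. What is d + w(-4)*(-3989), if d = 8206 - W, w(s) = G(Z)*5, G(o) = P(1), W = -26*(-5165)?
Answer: -205864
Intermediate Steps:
W = 134290
Z = 8 (Z = 4 - 1*(-4) = 4 + 4 = 8)
P(n) = (-3 + n)²
G(o) = 4 (G(o) = (-3 + 1)² = (-2)² = 4)
w(s) = 20 (w(s) = 4*5 = 20)
d = -126084 (d = 8206 - 1*134290 = 8206 - 134290 = -126084)
d + w(-4)*(-3989) = -126084 + 20*(-3989) = -126084 - 79780 = -205864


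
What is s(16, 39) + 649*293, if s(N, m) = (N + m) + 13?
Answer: 190225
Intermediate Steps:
s(N, m) = 13 + N + m
s(16, 39) + 649*293 = (13 + 16 + 39) + 649*293 = 68 + 190157 = 190225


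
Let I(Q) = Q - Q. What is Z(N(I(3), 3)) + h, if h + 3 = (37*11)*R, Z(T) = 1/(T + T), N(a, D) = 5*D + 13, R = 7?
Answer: 159377/56 ≈ 2846.0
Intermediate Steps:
I(Q) = 0
N(a, D) = 13 + 5*D
Z(T) = 1/(2*T)
h = 2846 (h = -3 + (37*11)*7 = -3 + 407*7 = -3 + 2849 = 2846)
Z(N(I(3), 3)) + h = 1/(2*(13 + 5*3)) + 2846 = 1/(2*(13 + 15)) + 2846 = (1/2)/28 + 2846 = (1/2)*(1/28) + 2846 = 1/56 + 2846 = 159377/56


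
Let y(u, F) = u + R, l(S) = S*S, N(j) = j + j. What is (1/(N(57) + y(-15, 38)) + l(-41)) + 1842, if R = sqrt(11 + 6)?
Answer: 34469131/9784 - sqrt(17)/9784 ≈ 3523.0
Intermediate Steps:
N(j) = 2*j
l(S) = S**2
R = sqrt(17) ≈ 4.1231
y(u, F) = u + sqrt(17)
(1/(N(57) + y(-15, 38)) + l(-41)) + 1842 = (1/(2*57 + (-15 + sqrt(17))) + (-41)**2) + 1842 = (1/(114 + (-15 + sqrt(17))) + 1681) + 1842 = (1/(99 + sqrt(17)) + 1681) + 1842 = (1681 + 1/(99 + sqrt(17))) + 1842 = 3523 + 1/(99 + sqrt(17))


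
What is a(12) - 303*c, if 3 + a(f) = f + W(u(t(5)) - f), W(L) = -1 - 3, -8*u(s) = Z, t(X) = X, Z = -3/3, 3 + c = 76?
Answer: -22114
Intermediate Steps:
c = 73 (c = -3 + 76 = 73)
Z = -1 (Z = -3*⅓ = -1)
u(s) = ⅛ (u(s) = -⅛*(-1) = ⅛)
W(L) = -4
a(f) = -7 + f (a(f) = -3 + (f - 4) = -3 + (-4 + f) = -7 + f)
a(12) - 303*c = (-7 + 12) - 303*73 = 5 - 22119 = -22114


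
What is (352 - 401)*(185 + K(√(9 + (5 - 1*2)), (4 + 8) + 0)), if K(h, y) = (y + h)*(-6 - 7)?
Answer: -1421 + 1274*√3 ≈ 785.63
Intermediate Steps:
K(h, y) = -13*h - 13*y (K(h, y) = (h + y)*(-13) = -13*h - 13*y)
(352 - 401)*(185 + K(√(9 + (5 - 1*2)), (4 + 8) + 0)) = (352 - 401)*(185 + (-13*√(9 + (5 - 1*2)) - 13*((4 + 8) + 0))) = -49*(185 + (-13*√(9 + (5 - 2)) - 13*(12 + 0))) = -49*(185 + (-13*√(9 + 3) - 13*12)) = -49*(185 + (-26*√3 - 156)) = -49*(185 + (-156 - 26*√3)) = -49*(29 - 26*√3) = -1421 + 1274*√3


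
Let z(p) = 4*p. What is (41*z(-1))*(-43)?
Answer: 7052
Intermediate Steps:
(41*z(-1))*(-43) = (41*(4*(-1)))*(-43) = (41*(-4))*(-43) = -164*(-43) = 7052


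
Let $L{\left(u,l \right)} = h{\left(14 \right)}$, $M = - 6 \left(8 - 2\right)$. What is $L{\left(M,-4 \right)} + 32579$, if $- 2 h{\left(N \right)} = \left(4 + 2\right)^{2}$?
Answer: $32561$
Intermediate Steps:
$h{\left(N \right)} = -18$ ($h{\left(N \right)} = - \frac{\left(4 + 2\right)^{2}}{2} = - \frac{6^{2}}{2} = \left(- \frac{1}{2}\right) 36 = -18$)
$M = -36$ ($M = \left(-6\right) 6 = -36$)
$L{\left(u,l \right)} = -18$
$L{\left(M,-4 \right)} + 32579 = -18 + 32579 = 32561$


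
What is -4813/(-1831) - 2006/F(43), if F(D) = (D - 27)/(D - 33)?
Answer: -9163213/7324 ≈ -1251.1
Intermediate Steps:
F(D) = (-27 + D)/(-33 + D)
-4813/(-1831) - 2006/F(43) = -4813/(-1831) - 2006*(-33 + 43)/(-27 + 43) = -4813*(-1/1831) - 2006/(16/10) = 4813/1831 - 2006/((⅒)*16) = 4813/1831 - 2006/8/5 = 4813/1831 - 2006*5/8 = 4813/1831 - 5015/4 = -9163213/7324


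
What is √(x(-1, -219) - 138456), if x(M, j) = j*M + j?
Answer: 6*I*√3846 ≈ 372.1*I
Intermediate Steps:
x(M, j) = j + M*j (x(M, j) = M*j + j = j + M*j)
√(x(-1, -219) - 138456) = √(-219*(1 - 1) - 138456) = √(-219*0 - 138456) = √(0 - 138456) = √(-138456) = 6*I*√3846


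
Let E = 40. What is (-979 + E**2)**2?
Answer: 385641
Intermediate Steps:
(-979 + E**2)**2 = (-979 + 40**2)**2 = (-979 + 1600)**2 = 621**2 = 385641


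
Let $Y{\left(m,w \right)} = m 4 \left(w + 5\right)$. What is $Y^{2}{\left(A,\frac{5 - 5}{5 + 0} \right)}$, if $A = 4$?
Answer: $6400$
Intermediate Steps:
$Y{\left(m,w \right)} = m \left(20 + 4 w\right)$ ($Y{\left(m,w \right)} = m 4 \left(5 + w\right) = m \left(20 + 4 w\right)$)
$Y^{2}{\left(A,\frac{5 - 5}{5 + 0} \right)} = \left(4 \cdot 4 \left(5 + \frac{5 - 5}{5 + 0}\right)\right)^{2} = \left(4 \cdot 4 \left(5 + \frac{0}{5}\right)\right)^{2} = \left(4 \cdot 4 \left(5 + 0 \cdot \frac{1}{5}\right)\right)^{2} = \left(4 \cdot 4 \left(5 + 0\right)\right)^{2} = \left(4 \cdot 4 \cdot 5\right)^{2} = 80^{2} = 6400$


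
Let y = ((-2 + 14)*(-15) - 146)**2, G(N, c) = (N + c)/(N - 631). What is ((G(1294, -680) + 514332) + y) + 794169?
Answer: 937997765/663 ≈ 1.4148e+6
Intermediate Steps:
G(N, c) = (N + c)/(-631 + N)
y = 106276 (y = (12*(-15) - 146)**2 = (-180 - 146)**2 = (-326)**2 = 106276)
((G(1294, -680) + 514332) + y) + 794169 = (((1294 - 680)/(-631 + 1294) + 514332) + 106276) + 794169 = ((614/663 + 514332) + 106276) + 794169 = (341002730/663 + 106276) + 794169 = 411463718/663 + 794169 = 937997765/663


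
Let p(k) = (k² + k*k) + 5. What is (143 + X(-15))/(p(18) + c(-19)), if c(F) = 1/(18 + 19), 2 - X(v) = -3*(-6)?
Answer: 4699/24162 ≈ 0.19448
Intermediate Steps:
X(v) = -16 (X(v) = 2 - (-3)*(-6) = 2 - 1*18 = 2 - 18 = -16)
p(k) = 5 + 2*k² (p(k) = (k² + k²) + 5 = 2*k² + 5 = 5 + 2*k²)
c(F) = 1/37
(143 + X(-15))/(p(18) + c(-19)) = (143 - 16)/((5 + 2*18²) + 1/37) = 127/((5 + 2*324) + 1/37) = 127/((5 + 648) + 1/37) = 127/(653 + 1/37) = 127/(24162/37) = 127*(37/24162) = 4699/24162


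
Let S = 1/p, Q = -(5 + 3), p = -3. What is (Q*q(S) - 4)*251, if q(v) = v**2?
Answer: -11044/9 ≈ -1227.1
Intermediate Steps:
Q = -8 (Q = -1*8 = -8)
S = -1/3 (S = 1/(-3) = -1/3 ≈ -0.33333)
(Q*q(S) - 4)*251 = (-8*(-1/3)**2 - 4)*251 = (-8*1/9 - 4)*251 = (-8/9 - 4)*251 = -44/9*251 = -11044/9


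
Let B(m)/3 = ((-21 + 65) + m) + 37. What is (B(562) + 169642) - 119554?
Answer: 52017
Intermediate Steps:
B(m) = 243 + 3*m (B(m) = 3*(((-21 + 65) + m) + 37) = 3*((44 + m) + 37) = 3*(81 + m) = 243 + 3*m)
(B(562) + 169642) - 119554 = ((243 + 3*562) + 169642) - 119554 = ((243 + 1686) + 169642) - 119554 = (1929 + 169642) - 119554 = 171571 - 119554 = 52017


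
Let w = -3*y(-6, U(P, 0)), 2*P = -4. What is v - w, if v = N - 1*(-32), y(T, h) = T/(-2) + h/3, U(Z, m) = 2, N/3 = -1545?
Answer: -4592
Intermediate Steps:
P = -2 (P = (½)*(-4) = -2)
N = -4635 (N = 3*(-1545) = -4635)
y(T, h) = -T/2 + h/3 (y(T, h) = T*(-½) + h*(⅓) = -T/2 + h/3)
v = -4603 (v = -4635 - 1*(-32) = -4635 + 32 = -4603)
w = -11 (w = -3*(-½*(-6) + (⅓)*2) = -3*(3 + ⅔) = -3*11/3 = -11)
v - w = -4603 - 1*(-11) = -4603 + 11 = -4592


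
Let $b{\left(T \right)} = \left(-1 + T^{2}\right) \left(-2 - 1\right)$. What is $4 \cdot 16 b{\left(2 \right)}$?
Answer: $-576$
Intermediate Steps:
$b{\left(T \right)} = 3 - 3 T^{2}$ ($b{\left(T \right)} = \left(-1 + T^{2}\right) \left(-3\right) = 3 - 3 T^{2}$)
$4 \cdot 16 b{\left(2 \right)} = 4 \cdot 16 \left(3 - 3 \cdot 2^{2}\right) = 64 \left(3 - 12\right) = 64 \left(-9\right) = -576$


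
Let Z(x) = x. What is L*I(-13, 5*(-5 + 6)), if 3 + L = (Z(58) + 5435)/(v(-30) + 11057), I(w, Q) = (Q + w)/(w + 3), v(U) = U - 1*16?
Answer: -22032/11011 ≈ -2.0009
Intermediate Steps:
v(U) = -16 + U (v(U) = U - 16 = -16 + U)
I(w, Q) = (Q + w)/(3 + w)
L = -27540/11011 (L = -3 + (58 + 5435)/((-16 - 30) + 11057) = -3 + 5493/(-46 + 11057) = -3 + 5493/11011 = -27540/11011 ≈ -2.5011)
L*I(-13, 5*(-5 + 6)) = -27540*(5*(-5 + 6) - 13)/(11011*(3 - 13)) = -27540*(5*1 - 13)/(11011*(-10)) = -(-2754)*(5 - 13)/11011 = -(-2754)*(-8)/11011 = -27540/11011*4/5 = -22032/11011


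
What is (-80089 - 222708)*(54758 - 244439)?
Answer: 57434837757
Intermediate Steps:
(-80089 - 222708)*(54758 - 244439) = -302797*(-189681) = 57434837757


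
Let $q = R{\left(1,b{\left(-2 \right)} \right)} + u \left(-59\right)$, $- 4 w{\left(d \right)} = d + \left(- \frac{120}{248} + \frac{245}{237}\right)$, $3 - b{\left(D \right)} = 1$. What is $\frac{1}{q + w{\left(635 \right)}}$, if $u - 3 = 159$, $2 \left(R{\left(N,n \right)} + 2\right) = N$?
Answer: $- \frac{29388}{285603971} \approx -0.0001029$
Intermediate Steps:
$b{\left(D \right)} = 2$ ($b{\left(D \right)} = 3 - 1 = 2$)
$R{\left(N,n \right)} = -2 + \frac{N}{2}$
$u = 162$ ($u = 3 + 159 = 162$)
$w{\left(d \right)} = - \frac{1010}{7347} - \frac{d}{4}$ ($w{\left(d \right)} = - \frac{d + \left(- \frac{120}{248} + \frac{245}{237}\right)}{4} = - \frac{d + \left(\left(-120\right) \frac{1}{248} + 245 \cdot \frac{1}{237}\right)}{4} = - \frac{d + \left(- \frac{15}{31} + \frac{245}{237}\right)}{4} = - \frac{d + \frac{4040}{7347}}{4} = - \frac{\frac{4040}{7347} + d}{4} = - \frac{1010}{7347} - \frac{d}{4}$)
$q = - \frac{19119}{2}$ ($q = \left(-2 + \frac{1}{2} \cdot 1\right) + 162 \left(-59\right) = \left(-2 + \frac{1}{2}\right) - 9558 = - \frac{3}{2} - 9558 = - \frac{19119}{2} \approx -9559.5$)
$\frac{1}{q + w{\left(635 \right)}} = \frac{1}{- \frac{19119}{2} - \frac{4669385}{29388}} = \frac{1}{- \frac{285603971}{29388}} = - \frac{29388}{285603971}$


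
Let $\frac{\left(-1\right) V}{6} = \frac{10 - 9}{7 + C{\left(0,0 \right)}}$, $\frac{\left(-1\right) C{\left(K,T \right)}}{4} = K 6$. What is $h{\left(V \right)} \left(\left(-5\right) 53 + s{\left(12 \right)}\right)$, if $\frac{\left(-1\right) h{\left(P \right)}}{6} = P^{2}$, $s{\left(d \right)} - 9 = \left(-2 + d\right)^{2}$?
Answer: $\frac{33696}{49} \approx 687.67$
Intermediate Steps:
$C{\left(K,T \right)} = - 24 K$ ($C{\left(K,T \right)} = - 4 K 6 = - 4 \cdot 6 K = - 24 K$)
$s{\left(d \right)} = 9 + \left(-2 + d\right)^{2}$
$V = - \frac{6}{7}$ ($V = - 6 \frac{10 - 9}{7 - 0} = - 6 \cdot 1 \frac{1}{7 + 0} = - 6 \cdot 1 \cdot \frac{1}{7} = \left(-6\right) \frac{1}{7} = - \frac{6}{7} \approx -0.85714$)
$h{\left(P \right)} = - 6 P^{2}$
$h{\left(V \right)} \left(\left(-5\right) 53 + s{\left(12 \right)}\right) = - 6 \left(- \frac{6}{7}\right)^{2} \left(\left(-5\right) 53 + \left(9 + \left(-2 + 12\right)^{2}\right)\right) = \left(-6\right) \frac{36}{49} \left(-265 + \left(9 + 10^{2}\right)\right) = - \frac{216 \left(-265 + \left(9 + 100\right)\right)}{49} = - \frac{216 \left(-265 + 109\right)}{49} = \left(- \frac{216}{49}\right) \left(-156\right) = \frac{33696}{49}$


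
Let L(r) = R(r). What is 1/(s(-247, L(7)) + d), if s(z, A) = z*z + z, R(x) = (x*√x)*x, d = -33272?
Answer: 1/27490 ≈ 3.6377e-5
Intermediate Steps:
R(x) = x^(5/2) (R(x) = x^(3/2)*x = x^(5/2))
L(r) = r^(5/2)
s(z, A) = z + z² (s(z, A) = z² + z = z + z²)
1/(s(-247, L(7)) + d) = 1/(-247*(1 - 247) - 33272) = 1/(-247*(-246) - 33272) = 1/(60762 - 33272) = 1/27490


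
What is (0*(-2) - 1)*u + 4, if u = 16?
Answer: -12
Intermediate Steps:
(0*(-2) - 1)*u + 4 = (0*(-2) - 1)*16 + 4 = (0 - 1)*16 + 4 = -1*16 + 4 = -16 + 4 = -12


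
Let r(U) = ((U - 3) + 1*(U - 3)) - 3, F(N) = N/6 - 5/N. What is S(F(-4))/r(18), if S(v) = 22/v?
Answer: 88/63 ≈ 1.3968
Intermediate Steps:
F(N) = -5/N + N/6 (F(N) = N*(⅙) - 5/N = N/6 - 5/N = -5/N + N/6)
r(U) = -9 + 2*U (r(U) = ((-3 + U) + 1*(-3 + U)) - 3 = ((-3 + U) + (-3 + U)) - 3 = (-6 + 2*U) - 3 = -9 + 2*U)
S(F(-4))/r(18) = (22/(-5/(-4) + (⅙)*(-4)))/(-9 + 2*18) = (22/(-5*(-¼) - ⅔))/(-9 + 36) = (22/(5/4 - ⅔))/27 = (22/(7/12))*(1/27) = (22*(12/7))*(1/27) = (264/7)*(1/27) = 88/63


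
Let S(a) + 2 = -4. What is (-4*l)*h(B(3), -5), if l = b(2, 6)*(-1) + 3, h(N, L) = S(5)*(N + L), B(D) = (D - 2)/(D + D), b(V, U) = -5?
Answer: -928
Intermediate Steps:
S(a) = -6 (S(a) = -2 - 4 = -6)
B(D) = (-2 + D)/(2*D) (B(D) = (-2 + D)/((2*D)) = (-2 + D)*(1/(2*D)) = (-2 + D)/(2*D))
h(N, L) = -6*L - 6*N (h(N, L) = -6*(N + L) = -6*(L + N) = -6*L - 6*N)
l = 8 (l = -5*(-1) + 3 = 5 + 3 = 8)
(-4*l)*h(B(3), -5) = (-4*8)*(-6*(-5) - 3*(-2 + 3)/3) = -32*(30 - 3/3) = -32*(30 - 6*1/6) = -32*(30 - 1) = -32*29 = -928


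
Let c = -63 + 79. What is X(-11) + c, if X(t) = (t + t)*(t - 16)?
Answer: 610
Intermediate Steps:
X(t) = 2*t*(-16 + t) (X(t) = (2*t)*(-16 + t) = 2*t*(-16 + t))
c = 16
X(-11) + c = 2*(-11)*(-16 - 11) + 16 = 2*(-11)*(-27) + 16 = 594 + 16 = 610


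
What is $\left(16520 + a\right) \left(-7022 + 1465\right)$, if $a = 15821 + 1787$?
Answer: $-189649296$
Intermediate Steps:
$a = 17608$
$\left(16520 + a\right) \left(-7022 + 1465\right) = \left(16520 + 17608\right) \left(-7022 + 1465\right) = 34128 \left(-5557\right) = -189649296$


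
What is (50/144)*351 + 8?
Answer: 1039/8 ≈ 129.88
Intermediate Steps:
(50/144)*351 + 8 = (50*(1/144))*351 + 8 = (25/72)*351 + 8 = 975/8 + 8 = 1039/8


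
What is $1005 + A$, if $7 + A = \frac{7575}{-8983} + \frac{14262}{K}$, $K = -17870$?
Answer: $\frac{79970838392}{80263105} \approx 996.36$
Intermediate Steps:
$A = - \frac{693582133}{80263105}$ ($A = -7 + \left(\frac{7575}{-8983} + \frac{14262}{-17870}\right) = -7 + \left(7575 \left(- \frac{1}{8983}\right) + 14262 \left(- \frac{1}{17870}\right)\right) = -7 - \frac{131740398}{80263105} = - \frac{693582133}{80263105} \approx -8.6414$)
$1005 + A = 1005 - \frac{693582133}{80263105} = \frac{79970838392}{80263105}$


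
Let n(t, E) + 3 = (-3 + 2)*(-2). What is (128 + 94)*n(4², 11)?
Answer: -222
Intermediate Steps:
n(t, E) = -1 (n(t, E) = -3 + (-3 + 2)*(-2) = -3 - 1*(-2) = -3 + 2 = -1)
(128 + 94)*n(4², 11) = (128 + 94)*(-1) = 222*(-1) = -222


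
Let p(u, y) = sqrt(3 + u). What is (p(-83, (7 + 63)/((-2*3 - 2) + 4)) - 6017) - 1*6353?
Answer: -12370 + 4*I*sqrt(5) ≈ -12370.0 + 8.9443*I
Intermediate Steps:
(p(-83, (7 + 63)/((-2*3 - 2) + 4)) - 6017) - 1*6353 = (sqrt(3 - 83) - 6017) - 1*6353 = (sqrt(-80) - 6017) - 6353 = (4*I*sqrt(5) - 6017) - 6353 = (-6017 + 4*I*sqrt(5)) - 6353 = -12370 + 4*I*sqrt(5)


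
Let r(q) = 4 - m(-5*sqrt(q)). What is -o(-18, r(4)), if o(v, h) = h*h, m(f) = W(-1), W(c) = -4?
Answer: -64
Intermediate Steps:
m(f) = -4
r(q) = 8 (r(q) = 4 - 1*(-4) = 4 + 4 = 8)
o(v, h) = h**2
-o(-18, r(4)) = -1*8**2 = -1*64 = -64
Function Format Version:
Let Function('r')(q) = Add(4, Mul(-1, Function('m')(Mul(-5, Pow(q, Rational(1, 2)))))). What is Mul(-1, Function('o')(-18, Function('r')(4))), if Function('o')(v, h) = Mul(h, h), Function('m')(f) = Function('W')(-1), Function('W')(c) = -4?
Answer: -64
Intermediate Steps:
Function('m')(f) = -4
Function('r')(q) = 8 (Function('r')(q) = Add(4, Mul(-1, -4)) = Add(4, 4) = 8)
Function('o')(v, h) = Pow(h, 2)
Mul(-1, Function('o')(-18, Function('r')(4))) = Mul(-1, Pow(8, 2)) = Mul(-1, 64) = -64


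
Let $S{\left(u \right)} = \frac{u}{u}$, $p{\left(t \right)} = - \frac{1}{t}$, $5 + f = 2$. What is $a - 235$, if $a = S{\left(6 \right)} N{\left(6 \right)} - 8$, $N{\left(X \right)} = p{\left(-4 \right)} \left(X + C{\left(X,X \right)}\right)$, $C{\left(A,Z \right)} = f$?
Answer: $- \frac{969}{4} \approx -242.25$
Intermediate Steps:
$f = -3$ ($f = -5 + 2 = -3$)
$C{\left(A,Z \right)} = -3$
$N{\left(X \right)} = - \frac{3}{4} + \frac{X}{4}$ ($N{\left(X \right)} = - \frac{1}{-4} \left(X - 3\right) = \left(-1\right) \left(- \frac{1}{4}\right) \left(-3 + X\right) = \frac{-3 + X}{4} = - \frac{3}{4} + \frac{X}{4}$)
$S{\left(u \right)} = 1$
$a = - \frac{29}{4}$ ($a = 1 \left(- \frac{3}{4} + \frac{1}{4} \cdot 6\right) - 8 = 1 \left(- \frac{3}{4} + \frac{3}{2}\right) - 8 = 1 \cdot \frac{3}{4} - 8 = \frac{3}{4} - 8 = - \frac{29}{4} \approx -7.25$)
$a - 235 = - \frac{29}{4} - 235 = - \frac{969}{4}$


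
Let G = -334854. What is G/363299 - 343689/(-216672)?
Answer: 17436128041/26238906976 ≈ 0.66451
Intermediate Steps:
G/363299 - 343689/(-216672) = -334854/363299 - 343689/(-216672) = -334854*1/363299 - 343689*(-1/216672) = -334854/363299 + 114563/72224 = 17436128041/26238906976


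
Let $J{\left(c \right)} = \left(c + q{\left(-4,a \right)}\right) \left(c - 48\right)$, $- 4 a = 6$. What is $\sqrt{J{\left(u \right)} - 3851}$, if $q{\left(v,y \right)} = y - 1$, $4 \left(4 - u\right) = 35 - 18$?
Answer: $\frac{i \sqrt{59493}}{4} \approx 60.978 i$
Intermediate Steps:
$a = - \frac{3}{2}$ ($a = \left(- \frac{1}{4}\right) 6 = - \frac{3}{2} \approx -1.5$)
$u = - \frac{1}{4}$ ($u = 4 - \frac{35 - 18}{4} = 4 - \frac{17}{4} = - \frac{1}{4} \approx -0.25$)
$q{\left(v,y \right)} = -1 + y$
$J{\left(c \right)} = \left(-48 + c\right) \left(- \frac{5}{2} + c\right)$ ($J{\left(c \right)} = \left(c - \frac{5}{2}\right) \left(c - 48\right) = \left(c - \frac{5}{2}\right) \left(-48 + c\right) = \left(- \frac{5}{2} + c\right) \left(-48 + c\right) = \left(-48 + c\right) \left(- \frac{5}{2} + c\right)$)
$\sqrt{J{\left(u \right)} - 3851} = \sqrt{\left(120 + \left(- \frac{1}{4}\right)^{2} - - \frac{101}{8}\right) - 3851} = \sqrt{\left(120 + \frac{1}{16} + \frac{101}{8}\right) - 3851} = \sqrt{\frac{2123}{16} - 3851} = \sqrt{- \frac{59493}{16}} = \frac{i \sqrt{59493}}{4}$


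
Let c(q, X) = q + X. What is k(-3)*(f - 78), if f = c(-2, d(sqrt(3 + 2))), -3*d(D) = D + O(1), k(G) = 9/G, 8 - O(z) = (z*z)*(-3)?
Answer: 251 + sqrt(5) ≈ 253.24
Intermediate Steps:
O(z) = 8 + 3*z**2 (O(z) = 8 - z*z*(-3) = 8 - z**2*(-3) = 8 - (-3)*z**2 = 8 + 3*z**2)
d(D) = -11/3 - D/3 (d(D) = -(D + (8 + 3*1**2))/3 = -(D + (8 + 3*1))/3 = -(D + (8 + 3))/3 = -(D + 11)/3 = -(11 + D)/3 = -11/3 - D/3)
c(q, X) = X + q
f = -17/3 - sqrt(5)/3 (f = (-11/3 - sqrt(3 + 2)/3) - 2 = (-11/3 - sqrt(5)/3) - 2 = -17/3 - sqrt(5)/3 ≈ -6.4120)
k(-3)*(f - 78) = (9/(-3))*((-17/3 - sqrt(5)/3) - 78) = (9*(-1/3))*(-251/3 - sqrt(5)/3) = -3*(-251/3 - sqrt(5)/3) = 251 + sqrt(5)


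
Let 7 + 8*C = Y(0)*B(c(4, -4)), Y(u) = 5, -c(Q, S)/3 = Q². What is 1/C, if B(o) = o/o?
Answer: -4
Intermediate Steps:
c(Q, S) = -3*Q²
B(o) = 1
C = -¼ (C = -7/8 + (5*1)/8 = -7/8 + (⅛)*5 = -7/8 + 5/8 = -¼ ≈ -0.25000)
1/C = 1/(-¼) = -4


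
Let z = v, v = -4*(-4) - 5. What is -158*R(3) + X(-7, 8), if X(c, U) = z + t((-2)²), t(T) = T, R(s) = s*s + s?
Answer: -1881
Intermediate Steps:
v = 11 (v = 16 - 5 = 11)
R(s) = s + s² (R(s) = s² + s = s + s²)
z = 11
X(c, U) = 15 (X(c, U) = 11 + (-2)² = 11 + 4 = 15)
-158*R(3) + X(-7, 8) = -474*(1 + 3) + 15 = -474*4 + 15 = -158*12 + 15 = -1896 + 15 = -1881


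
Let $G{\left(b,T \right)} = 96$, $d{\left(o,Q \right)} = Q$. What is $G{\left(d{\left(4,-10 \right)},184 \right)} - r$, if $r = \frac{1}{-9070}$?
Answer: $\frac{870721}{9070} \approx 96.0$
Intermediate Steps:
$r = - \frac{1}{9070} \approx -0.00011025$
$G{\left(d{\left(4,-10 \right)},184 \right)} - r = 96 - - \frac{1}{9070} = 96 + \frac{1}{9070} = \frac{870721}{9070}$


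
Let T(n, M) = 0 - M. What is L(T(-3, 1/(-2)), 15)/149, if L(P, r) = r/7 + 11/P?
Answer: 169/1043 ≈ 0.16203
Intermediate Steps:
T(n, M) = -M
L(P, r) = 11/P + r/7 (L(P, r) = r*(⅐) + 11/P = r/7 + 11/P = 11/P + r/7)
L(T(-3, 1/(-2)), 15)/149 = (11/((-1/(-2))) + (⅐)*15)/149 = (11/((-(-1)/2)) + 15/7)*(1/149) = (11/((-1*(-½))) + 15/7)*(1/149) = (11/(½) + 15/7)*(1/149) = (11*2 + 15/7)*(1/149) = (22 + 15/7)*(1/149) = (169/7)*(1/149) = 169/1043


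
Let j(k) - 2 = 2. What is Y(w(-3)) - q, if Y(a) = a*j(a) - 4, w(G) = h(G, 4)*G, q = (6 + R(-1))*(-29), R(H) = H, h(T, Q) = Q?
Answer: 93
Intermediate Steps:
j(k) = 4 (j(k) = 2 + 2 = 4)
q = -145 (q = (6 - 1)*(-29) = 5*(-29) = -145)
w(G) = 4*G
Y(a) = -4 + 4*a (Y(a) = a*4 - 4 = 4*a - 4 = -4 + 4*a)
Y(w(-3)) - q = (-4 + 4*(4*(-3))) - 1*(-145) = (-4 + 4*(-12)) + 145 = (-4 - 48) + 145 = -52 + 145 = 93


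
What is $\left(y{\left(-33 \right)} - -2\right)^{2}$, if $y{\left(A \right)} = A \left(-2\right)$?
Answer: $4624$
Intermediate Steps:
$y{\left(A \right)} = - 2 A$
$\left(y{\left(-33 \right)} - -2\right)^{2} = \left(\left(-2\right) \left(-33\right) - -2\right)^{2} = \left(66 + \left(-4 + 6\right)\right)^{2} = \left(66 + 2\right)^{2} = 68^{2} = 4624$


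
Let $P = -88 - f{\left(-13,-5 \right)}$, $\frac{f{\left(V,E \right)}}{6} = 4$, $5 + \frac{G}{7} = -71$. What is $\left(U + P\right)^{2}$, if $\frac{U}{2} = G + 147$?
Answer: $777924$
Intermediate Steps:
$G = -532$ ($G = -35 + 7 \left(-71\right) = -35 - 497 = -532$)
$f{\left(V,E \right)} = 24$ ($f{\left(V,E \right)} = 6 \cdot 4 = 24$)
$U = -770$ ($U = 2 \left(-532 + 147\right) = 2 \left(-385\right) = -770$)
$P = -112$ ($P = -88 - 24 = -112$)
$\left(U + P\right)^{2} = \left(-770 - 112\right)^{2} = \left(-882\right)^{2} = 777924$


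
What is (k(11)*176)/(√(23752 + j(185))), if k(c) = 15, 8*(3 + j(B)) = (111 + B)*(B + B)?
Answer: 2640*√37439/37439 ≈ 13.644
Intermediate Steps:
j(B) = -3 + B*(111 + B)/4 (j(B) = -3 + ((111 + B)*(B + B))/8 = -3 + ((111 + B)*(2*B))/8 = -3 + (2*B*(111 + B))/8 = -3 + B*(111 + B)/4)
(k(11)*176)/(√(23752 + j(185))) = (15*176)/(√(23752 + (-3 + (¼)*185² + (111/4)*185))) = 2640/(√(23752 + (-3 + (¼)*34225 + 20535/4))) = 2640/(√(23752 + (-3 + 34225/4 + 20535/4))) = 2640/(√(23752 + 13687)) = 2640/(√37439) = 2640*(√37439/37439) = 2640*√37439/37439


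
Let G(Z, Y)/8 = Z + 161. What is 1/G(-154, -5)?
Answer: 1/56 ≈ 0.017857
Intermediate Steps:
G(Z, Y) = 1288 + 8*Z (G(Z, Y) = 8*(Z + 161) = 8*(161 + Z) = 1288 + 8*Z)
1/G(-154, -5) = 1/(1288 + 8*(-154)) = 1/(1288 - 1232) = 1/56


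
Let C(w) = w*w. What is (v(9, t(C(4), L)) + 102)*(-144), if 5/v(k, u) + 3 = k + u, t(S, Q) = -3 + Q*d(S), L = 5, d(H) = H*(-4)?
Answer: -4655376/317 ≈ -14686.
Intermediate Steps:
C(w) = w²
d(H) = -4*H
t(S, Q) = -3 - 4*Q*S (t(S, Q) = -3 + Q*(-4*S) = -3 - 4*Q*S)
v(k, u) = 5/(-3 + k + u) (v(k, u) = 5/(-3 + (k + u)) = 5/(-3 + k + u))
(v(9, t(C(4), L)) + 102)*(-144) = (5/(-3 + 9 + (-3 - 4*5*4²)) + 102)*(-144) = (5/(-3 + 9 + (-3 - 4*5*16)) + 102)*(-144) = (5/(-3 + 9 + (-3 - 320)) + 102)*(-144) = (5/(-3 + 9 - 323) + 102)*(-144) = (5/(-317) + 102)*(-144) = (5*(-1/317) + 102)*(-144) = (-5/317 + 102)*(-144) = (32329/317)*(-144) = -4655376/317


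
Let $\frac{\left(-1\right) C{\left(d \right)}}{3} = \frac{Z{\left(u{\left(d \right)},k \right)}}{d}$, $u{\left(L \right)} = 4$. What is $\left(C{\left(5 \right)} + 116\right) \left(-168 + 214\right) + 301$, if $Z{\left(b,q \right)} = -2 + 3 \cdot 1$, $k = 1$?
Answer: $\frac{28047}{5} \approx 5609.4$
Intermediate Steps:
$Z{\left(b,q \right)} = 1$ ($Z{\left(b,q \right)} = -2 + 3 = 1$)
$C{\left(d \right)} = - \frac{3}{d}$ ($C{\left(d \right)} = - 3 \cdot 1 \frac{1}{d} = - \frac{3}{d}$)
$\left(C{\left(5 \right)} + 116\right) \left(-168 + 214\right) + 301 = \left(- \frac{3}{5} + 116\right) \left(-168 + 214\right) + 301 = \left(\left(-3\right) \frac{1}{5} + 116\right) 46 + 301 = \left(- \frac{3}{5} + 116\right) 46 + 301 = \frac{577}{5} \cdot 46 + 301 = \frac{26542}{5} + 301 = \frac{28047}{5}$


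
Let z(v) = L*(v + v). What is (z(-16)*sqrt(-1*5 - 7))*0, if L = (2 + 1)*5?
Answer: 0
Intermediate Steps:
L = 15 (L = 3*5 = 15)
z(v) = 30*v (z(v) = 15*(v + v) = 15*(2*v) = 30*v)
(z(-16)*sqrt(-1*5 - 7))*0 = ((30*(-16))*sqrt(-1*5 - 7))*0 = -480*sqrt(-5 - 7)*0 = -960*I*sqrt(3)*0 = 0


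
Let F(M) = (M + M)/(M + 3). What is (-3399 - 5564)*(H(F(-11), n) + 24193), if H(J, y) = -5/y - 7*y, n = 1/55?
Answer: -11790674129/55 ≈ -2.1438e+8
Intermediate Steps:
F(M) = 2*M/(3 + M) (F(M) = (2*M)/(3 + M) = 2*M/(3 + M))
n = 1/55 (n = 1*(1/55) = 1/55 ≈ 0.018182)
H(J, y) = -7*y - 5/y
(-3399 - 5564)*(H(F(-11), n) + 24193) = (-3399 - 5564)*((-7*1/55 - 5/1/55) + 24193) = -8963*((-7/55 - 5*55) + 24193) = -8963*((-7/55 - 275) + 24193) = -8963*(-15132/55 + 24193) = -8963*1315483/55 = -11790674129/55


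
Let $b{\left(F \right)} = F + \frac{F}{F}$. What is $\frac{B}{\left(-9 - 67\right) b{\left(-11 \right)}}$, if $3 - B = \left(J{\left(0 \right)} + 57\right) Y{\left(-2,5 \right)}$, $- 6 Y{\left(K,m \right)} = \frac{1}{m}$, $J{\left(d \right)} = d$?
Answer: $\frac{49}{7600} \approx 0.0064474$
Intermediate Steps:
$Y{\left(K,m \right)} = - \frac{1}{6 m}$
$b{\left(F \right)} = 1 + F$ ($b{\left(F \right)} = F + 1 = 1 + F$)
$B = \frac{49}{10}$ ($B = 3 - \left(0 + 57\right) \left(- \frac{1}{6 \cdot 5}\right) = 3 - 57 \left(\left(- \frac{1}{6}\right) \frac{1}{5}\right) = 3 - 57 \left(- \frac{1}{30}\right) = 3 - - \frac{19}{10} = 3 + \frac{19}{10} = \frac{49}{10} \approx 4.9$)
$\frac{B}{\left(-9 - 67\right) b{\left(-11 \right)}} = \frac{49}{10 \left(-9 - 67\right) \left(1 - 11\right)} = \frac{49}{10 \left(\left(-76\right) \left(-10\right)\right)} = \frac{49}{10 \cdot 760} = \frac{49}{10} \cdot \frac{1}{760} = \frac{49}{7600}$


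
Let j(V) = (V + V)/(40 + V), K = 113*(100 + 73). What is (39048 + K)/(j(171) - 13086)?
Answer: -12363967/2760804 ≈ -4.4784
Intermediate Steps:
K = 19549 (K = 113*173 = 19549)
j(V) = 2*V/(40 + V) (j(V) = (2*V)/(40 + V) = 2*V/(40 + V))
(39048 + K)/(j(171) - 13086) = (39048 + 19549)/(2*171/(40 + 171) - 13086) = 58597/(2*171/211 - 13086) = 58597/(2*171*(1/211) - 13086) = 58597/(342/211 - 13086) = 58597/(-2760804/211) = 58597*(-211/2760804) = -12363967/2760804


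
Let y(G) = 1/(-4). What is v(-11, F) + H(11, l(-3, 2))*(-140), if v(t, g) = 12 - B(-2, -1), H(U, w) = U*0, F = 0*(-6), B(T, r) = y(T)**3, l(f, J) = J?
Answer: 769/64 ≈ 12.016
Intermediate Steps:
y(G) = -1/4
B(T, r) = -1/64 (B(T, r) = (-1/4)**3 = -1/64)
F = 0
H(U, w) = 0
v(t, g) = 769/64 (v(t, g) = 12 - 1*(-1/64) = 12 + 1/64 = 769/64)
v(-11, F) + H(11, l(-3, 2))*(-140) = 769/64 + 0*(-140) = 769/64 + 0 = 769/64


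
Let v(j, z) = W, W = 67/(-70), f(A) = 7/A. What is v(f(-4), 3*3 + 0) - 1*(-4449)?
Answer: 311363/70 ≈ 4448.0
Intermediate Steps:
W = -67/70 (W = 67*(-1/70) = -67/70 ≈ -0.95714)
v(j, z) = -67/70
v(f(-4), 3*3 + 0) - 1*(-4449) = -67/70 - 1*(-4449) = -67/70 + 4449 = 311363/70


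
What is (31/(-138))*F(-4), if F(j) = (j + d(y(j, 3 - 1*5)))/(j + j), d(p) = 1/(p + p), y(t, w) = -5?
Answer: -1271/11040 ≈ -0.11513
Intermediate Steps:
d(p) = 1/(2*p)
F(j) = (-⅒ + j)/(2*j) (F(j) = (j + (½)/(-5))/(j + j) = (j + (½)*(-⅕))/((2*j)) = (j - ⅒)*(1/(2*j)) = (-⅒ + j)*(1/(2*j)) = (-⅒ + j)/(2*j))
(31/(-138))*F(-4) = (31/(-138))*((1/20)*(-1 + 10*(-4))/(-4)) = (31*(-1/138))*((1/20)*(-¼)*(-1 - 40)) = -31*(-1)*(-41)/(2760*4) = -31/138*41/80 = -1271/11040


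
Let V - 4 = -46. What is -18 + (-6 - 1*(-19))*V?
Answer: -564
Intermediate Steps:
V = -42 (V = 4 - 46 = -42)
-18 + (-6 - 1*(-19))*V = -18 + (-6 - 1*(-19))*(-42) = -18 + (-6 + 19)*(-42) = -18 + 13*(-42) = -18 - 546 = -564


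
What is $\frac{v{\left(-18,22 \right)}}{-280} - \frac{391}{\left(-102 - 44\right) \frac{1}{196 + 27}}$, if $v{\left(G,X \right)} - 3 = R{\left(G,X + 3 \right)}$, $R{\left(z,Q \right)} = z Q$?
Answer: $\frac{12239651}{20440} \approx 598.81$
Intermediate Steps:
$R{\left(z,Q \right)} = Q z$
$v{\left(G,X \right)} = 3 + G \left(3 + X\right)$ ($v{\left(G,X \right)} = 3 + \left(X + 3\right) G = 3 + \left(3 + X\right) G = 3 + G \left(3 + X\right)$)
$\frac{v{\left(-18,22 \right)}}{-280} - \frac{391}{\left(-102 - 44\right) \frac{1}{196 + 27}} = \frac{3 - 18 \left(3 + 22\right)}{-280} - \frac{391}{\left(-102 - 44\right) \frac{1}{196 + 27}} = \left(3 - 450\right) \left(- \frac{1}{280}\right) - \frac{391}{\left(-146\right) \frac{1}{223}} = \left(-447\right) \left(- \frac{1}{280}\right) - \frac{391}{- \frac{146}{223}} = \frac{447}{280} - - \frac{87193}{146} = \frac{447}{280} + \frac{87193}{146} = \frac{12239651}{20440}$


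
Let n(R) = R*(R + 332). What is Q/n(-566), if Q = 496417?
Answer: 496417/132444 ≈ 3.7481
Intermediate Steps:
n(R) = R*(332 + R)
Q/n(-566) = 496417/((-566*(332 - 566))) = 496417/((-566*(-234))) = 496417/132444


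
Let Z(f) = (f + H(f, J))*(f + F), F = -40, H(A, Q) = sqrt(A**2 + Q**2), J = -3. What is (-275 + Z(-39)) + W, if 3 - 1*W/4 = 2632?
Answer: -7710 - 237*sqrt(170) ≈ -10800.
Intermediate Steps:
Z(f) = (-40 + f)*(f + sqrt(9 + f**2)) (Z(f) = (f + sqrt(f**2 + (-3)**2))*(f - 40) = (f + sqrt(f**2 + 9))*(-40 + f) = (f + sqrt(9 + f**2))*(-40 + f) = (-40 + f)*(f + sqrt(9 + f**2)))
W = -10516 (W = 12 - 4*2632 = 12 - 10528 = -10516)
(-275 + Z(-39)) + W = (-275 + ((-39)**2 - 40*(-39) - 40*sqrt(9 + (-39)**2) - 39*sqrt(9 + (-39)**2))) - 10516 = (-275 + (1521 + 1560 - 40*sqrt(9 + 1521) - 39*sqrt(9 + 1521))) - 10516 = (-275 + (1521 + 1560 - 120*sqrt(170) - 117*sqrt(170))) - 10516 = (-275 + (3081 - 237*sqrt(170))) - 10516 = (2806 - 237*sqrt(170)) - 10516 = -7710 - 237*sqrt(170)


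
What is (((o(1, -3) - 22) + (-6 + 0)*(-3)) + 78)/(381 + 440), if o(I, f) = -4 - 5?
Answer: 65/821 ≈ 0.079172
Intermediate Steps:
o(I, f) = -9
(((o(1, -3) - 22) + (-6 + 0)*(-3)) + 78)/(381 + 440) = (((-9 - 22) + (-6 + 0)*(-3)) + 78)/(381 + 440) = ((-31 - 6*(-3)) + 78)/821 = ((-31 + 18) + 78)*(1/821) = (-13 + 78)*(1/821) = 65*(1/821) = 65/821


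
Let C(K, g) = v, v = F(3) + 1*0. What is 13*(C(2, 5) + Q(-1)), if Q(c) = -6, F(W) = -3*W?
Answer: -195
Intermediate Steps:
v = -9 (v = -3*3 + 1*0 = -9 + 0 = -9)
C(K, g) = -9
13*(C(2, 5) + Q(-1)) = 13*(-9 - 6) = 13*(-15) = -195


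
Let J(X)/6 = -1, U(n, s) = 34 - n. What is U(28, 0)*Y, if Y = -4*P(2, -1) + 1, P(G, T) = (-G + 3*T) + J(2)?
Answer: 270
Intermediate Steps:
J(X) = -6 (J(X) = 6*(-1) = -6)
P(G, T) = -6 - G + 3*T (P(G, T) = (-G + 3*T) - 6 = -6 - G + 3*T)
Y = 45 (Y = -4*(-6 - 1*2 + 3*(-1)) + 1 = -4*(-6 - 2 - 3) + 1 = -4*(-11) + 1 = 44 + 1 = 45)
U(28, 0)*Y = (34 - 1*28)*45 = (34 - 28)*45 = 6*45 = 270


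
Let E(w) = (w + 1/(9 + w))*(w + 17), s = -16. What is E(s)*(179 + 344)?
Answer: -59099/7 ≈ -8442.7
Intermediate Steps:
E(w) = (17 + w)*(w + 1/(9 + w)) (E(w) = (w + 1/(9 + w))*(17 + w) = (17 + w)*(w + 1/(9 + w)))
E(s)*(179 + 344) = ((17 + (-16)³ + 26*(-16)² + 154*(-16))/(9 - 16))*(179 + 344) = ((17 - 4096 + 26*256 - 2464)/(-7))*523 = -(17 - 4096 + 6656 - 2464)/7*523 = -⅐*113*523 = -113/7*523 = -59099/7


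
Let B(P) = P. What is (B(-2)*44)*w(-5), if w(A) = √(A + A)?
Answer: -88*I*√10 ≈ -278.28*I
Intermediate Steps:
w(A) = √2*√A (w(A) = √(2*A) = √2*√A)
(B(-2)*44)*w(-5) = (-2*44)*(√2*√(-5)) = -88*√2*I*√5 = -88*I*√10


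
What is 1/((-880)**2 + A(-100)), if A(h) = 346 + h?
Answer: 1/774646 ≈ 1.2909e-6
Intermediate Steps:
1/((-880)**2 + A(-100)) = 1/((-880)**2 + (346 - 100)) = 1/(774400 + 246) = 1/774646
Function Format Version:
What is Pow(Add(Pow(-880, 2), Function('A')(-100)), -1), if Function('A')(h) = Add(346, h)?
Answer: Rational(1, 774646) ≈ 1.2909e-6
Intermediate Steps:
Pow(Add(Pow(-880, 2), Function('A')(-100)), -1) = Pow(Add(Pow(-880, 2), Add(346, -100)), -1) = Pow(Add(774400, 246), -1) = Pow(774646, -1) = Rational(1, 774646)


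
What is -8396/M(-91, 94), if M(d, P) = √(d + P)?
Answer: -8396*√3/3 ≈ -4847.4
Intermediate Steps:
M(d, P) = √(P + d)
-8396/M(-91, 94) = -8396/√(94 - 91) = -8396*√3/3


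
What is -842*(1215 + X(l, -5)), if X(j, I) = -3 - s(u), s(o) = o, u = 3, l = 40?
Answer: -1017978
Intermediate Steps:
X(j, I) = -6 (X(j, I) = -3 - 1*3 = -3 - 3 = -6)
-842*(1215 + X(l, -5)) = -842*(1215 - 6) = -842*1209 = -1017978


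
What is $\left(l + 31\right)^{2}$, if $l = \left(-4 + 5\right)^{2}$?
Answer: $1024$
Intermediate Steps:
$l = 1$ ($l = 1^{2} = 1$)
$\left(l + 31\right)^{2} = \left(1 + 31\right)^{2} = 32^{2} = 1024$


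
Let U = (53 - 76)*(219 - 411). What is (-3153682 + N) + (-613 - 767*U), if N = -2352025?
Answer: -8893392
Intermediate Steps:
U = 4416 (U = -23*(-192) = 4416)
(-3153682 + N) + (-613 - 767*U) = (-3153682 - 2352025) + (-613 - 767*4416) = -5505707 + (-613 - 3387072) = -5505707 - 3387685 = -8893392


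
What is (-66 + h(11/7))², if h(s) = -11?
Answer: 5929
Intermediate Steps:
(-66 + h(11/7))² = (-66 - 11)² = (-77)² = 5929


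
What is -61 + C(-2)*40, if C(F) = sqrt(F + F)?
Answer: -61 + 80*I ≈ -61.0 + 80.0*I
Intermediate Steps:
C(F) = sqrt(2)*sqrt(F) (C(F) = sqrt(2*F) = sqrt(2)*sqrt(F))
-61 + C(-2)*40 = -61 + (sqrt(2)*sqrt(-2))*40 = -61 + (sqrt(2)*(I*sqrt(2)))*40 = -61 + (2*I)*40 = -61 + 80*I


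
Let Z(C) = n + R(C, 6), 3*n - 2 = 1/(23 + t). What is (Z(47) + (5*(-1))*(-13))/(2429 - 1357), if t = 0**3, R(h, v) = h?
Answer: 7775/73968 ≈ 0.10511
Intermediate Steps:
t = 0
n = 47/69 (n = 2/3 + 1/(3*(23 + 0)) = 2/3 + (1/3)/23 = 2/3 + (1/3)*(1/23) = 2/3 + 1/69 = 47/69 ≈ 0.68116)
Z(C) = 47/69 + C
(Z(47) + (5*(-1))*(-13))/(2429 - 1357) = ((47/69 + 47) + (5*(-1))*(-13))/(2429 - 1357) = (3290/69 - 5*(-13))/1072 = (3290/69 + 65)*(1/1072) = (7775/69)*(1/1072) = 7775/73968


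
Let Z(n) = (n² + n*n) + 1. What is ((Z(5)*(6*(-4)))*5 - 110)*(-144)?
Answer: 897120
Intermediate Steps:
Z(n) = 1 + 2*n² (Z(n) = (n² + n²) + 1 = 2*n² + 1 = 1 + 2*n²)
((Z(5)*(6*(-4)))*5 - 110)*(-144) = (((1 + 2*5²)*(6*(-4)))*5 - 110)*(-144) = (((1 + 2*25)*(-24))*5 - 110)*(-144) = (((1 + 50)*(-24))*5 - 110)*(-144) = ((51*(-24))*5 - 110)*(-144) = (-1224*5 - 110)*(-144) = (-6120 - 110)*(-144) = -6230*(-144) = 897120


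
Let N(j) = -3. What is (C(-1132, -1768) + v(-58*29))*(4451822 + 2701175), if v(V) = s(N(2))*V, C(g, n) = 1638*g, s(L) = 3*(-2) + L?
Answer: -13154919416766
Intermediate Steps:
s(L) = -6 + L
v(V) = -9*V (v(V) = (-6 - 3)*V = -9*V)
(C(-1132, -1768) + v(-58*29))*(4451822 + 2701175) = (1638*(-1132) - (-522)*29)*(4451822 + 2701175) = (-1854216 - 9*(-1682))*7152997 = (-1854216 + 15138)*7152997 = -1839078*7152997 = -13154919416766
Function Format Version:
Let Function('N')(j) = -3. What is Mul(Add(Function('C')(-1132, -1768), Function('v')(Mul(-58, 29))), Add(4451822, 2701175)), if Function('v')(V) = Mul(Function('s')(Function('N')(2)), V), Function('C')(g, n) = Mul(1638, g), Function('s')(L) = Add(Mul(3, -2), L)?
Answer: -13154919416766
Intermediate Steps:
Function('s')(L) = Add(-6, L)
Function('v')(V) = Mul(-9, V) (Function('v')(V) = Mul(Add(-6, -3), V) = Mul(-9, V))
Mul(Add(Function('C')(-1132, -1768), Function('v')(Mul(-58, 29))), Add(4451822, 2701175)) = Mul(Add(Mul(1638, -1132), Mul(-9, Mul(-58, 29))), Add(4451822, 2701175)) = Mul(Add(-1854216, Mul(-9, -1682)), 7152997) = Mul(Add(-1854216, 15138), 7152997) = Mul(-1839078, 7152997) = -13154919416766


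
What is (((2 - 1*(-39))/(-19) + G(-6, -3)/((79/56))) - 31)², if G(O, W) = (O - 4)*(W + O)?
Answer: 2115080100/2253001 ≈ 938.78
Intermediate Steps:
G(O, W) = (-4 + O)*(O + W)
(((2 - 1*(-39))/(-19) + G(-6, -3)/((79/56))) - 31)² = (((2 - 1*(-39))/(-19) + ((-6)² - 4*(-6) - 4*(-3) - 6*(-3))/((79/56))) - 31)² = (((2 + 39)*(-1/19) + (36 + 24 + 12 + 18)/((79*(1/56)))) - 31)² = ((41*(-1/19) + 90/(79/56)) - 31)² = ((-41/19 + 90*(56/79)) - 31)² = ((-41/19 + 5040/79) - 31)² = (92521/1501 - 31)² = (45990/1501)² = 2115080100/2253001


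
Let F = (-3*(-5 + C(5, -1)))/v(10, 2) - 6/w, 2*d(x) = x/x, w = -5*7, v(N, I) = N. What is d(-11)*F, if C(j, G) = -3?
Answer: 9/7 ≈ 1.2857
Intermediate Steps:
w = -35
d(x) = ½ (d(x) = (x/x)/2 = (½)*1 = ½)
F = 18/7 (F = -3*(-5 - 3)/10 - 6/(-35) = -3*(-8)*(⅒) - 6*(-1/35) = 24*(⅒) + 6/35 = 12/5 + 6/35 = 18/7 ≈ 2.5714)
d(-11)*F = (½)*(18/7) = 9/7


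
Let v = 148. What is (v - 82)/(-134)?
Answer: -33/67 ≈ -0.49254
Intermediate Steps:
(v - 82)/(-134) = (148 - 82)/(-134) = -1/134*66 = -33/67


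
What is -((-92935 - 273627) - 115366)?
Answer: 481928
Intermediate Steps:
-((-92935 - 273627) - 115366) = -(-366562 - 115366) = -1*(-481928) = 481928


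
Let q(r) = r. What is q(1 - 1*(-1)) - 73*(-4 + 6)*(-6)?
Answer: 878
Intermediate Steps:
q(1 - 1*(-1)) - 73*(-4 + 6)*(-6) = (1 - 1*(-1)) - 73*(-4 + 6)*(-6) = (1 + 1) - 146*(-6) = 2 - 73*(-12) = 2 + 876 = 878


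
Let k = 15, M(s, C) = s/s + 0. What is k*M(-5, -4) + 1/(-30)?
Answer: 449/30 ≈ 14.967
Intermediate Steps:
M(s, C) = 1 (M(s, C) = 1 + 0 = 1)
k*M(-5, -4) + 1/(-30) = 15*1 + 1/(-30) = 15 - 1/30 = 449/30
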